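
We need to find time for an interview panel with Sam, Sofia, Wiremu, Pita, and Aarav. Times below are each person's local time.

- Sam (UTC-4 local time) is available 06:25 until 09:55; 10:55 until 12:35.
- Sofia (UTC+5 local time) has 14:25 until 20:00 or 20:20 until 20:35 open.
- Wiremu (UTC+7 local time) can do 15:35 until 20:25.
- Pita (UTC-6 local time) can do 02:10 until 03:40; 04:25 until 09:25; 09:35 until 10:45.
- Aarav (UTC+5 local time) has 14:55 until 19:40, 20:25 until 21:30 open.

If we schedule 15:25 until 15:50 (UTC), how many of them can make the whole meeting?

2

Sam in UTC: 10:25-13:55, 14:55-16:35 (add 4h to convert from UTC-4).
Sofia in UTC: 09:25-15:00, 15:20-15:35 (subtract 5h to convert from UTC+5).
Wiremu in UTC: 08:35-13:25 (subtract 7h to convert from UTC+7).
Pita in UTC: 08:10-09:40, 10:25-15:25, 15:35-16:45 (add 6h to convert from UTC-6).
Aarav in UTC: 09:55-14:40, 15:25-16:30 (subtract 5h to convert from UTC+5).
Sam and Aarav can make the full 15:25-15:50 slot — that's 2.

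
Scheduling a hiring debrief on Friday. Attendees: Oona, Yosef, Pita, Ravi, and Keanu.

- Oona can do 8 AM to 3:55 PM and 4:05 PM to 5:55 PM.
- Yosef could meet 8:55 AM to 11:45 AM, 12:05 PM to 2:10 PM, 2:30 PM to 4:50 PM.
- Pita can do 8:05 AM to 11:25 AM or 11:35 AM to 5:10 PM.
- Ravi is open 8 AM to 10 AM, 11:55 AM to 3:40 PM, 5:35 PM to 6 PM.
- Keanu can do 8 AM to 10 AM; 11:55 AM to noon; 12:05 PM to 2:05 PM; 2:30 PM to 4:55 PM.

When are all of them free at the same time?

08:55-10:00, 12:05-14:05, 14:30-15:40

Oona ∩ Yosef: 08:55-11:45, 12:05-14:10, 14:30-15:55, 16:05-16:50.
Oona ∩ Yosef ∩ Pita: 08:55-11:25, 11:35-11:45, 12:05-14:10, 14:30-15:55, 16:05-16:50.
Oona ∩ Yosef ∩ Pita ∩ Ravi: 08:55-10:00, 12:05-14:10, 14:30-15:40.
Oona ∩ Yosef ∩ Pita ∩ Ravi ∩ Keanu: 08:55-10:00, 12:05-14:05, 14:30-15:40.
So the common availability across everyone is 08:55-10:00, 12:05-14:05, 14:30-15:40.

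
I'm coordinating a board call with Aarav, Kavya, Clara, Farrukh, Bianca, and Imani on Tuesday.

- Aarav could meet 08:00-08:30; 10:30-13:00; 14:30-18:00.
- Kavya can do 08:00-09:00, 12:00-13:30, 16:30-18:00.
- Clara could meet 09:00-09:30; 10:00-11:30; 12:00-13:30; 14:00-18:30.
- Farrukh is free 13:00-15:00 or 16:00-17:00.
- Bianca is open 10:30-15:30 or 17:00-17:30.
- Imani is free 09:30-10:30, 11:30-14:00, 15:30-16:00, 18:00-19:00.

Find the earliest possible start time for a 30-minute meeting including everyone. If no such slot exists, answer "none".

none

Aarav ∩ Kavya: 08:00-08:30, 12:00-13:00, 16:30-18:00.
Aarav ∩ Kavya ∩ Clara: 12:00-13:00, 16:30-18:00.
Aarav ∩ Kavya ∩ Clara ∩ Farrukh: 16:30-17:00.
Aarav ∩ Kavya ∩ Clara ∩ Farrukh ∩ Bianca: ∅.
Aarav ∩ Kavya ∩ Clara ∩ Farrukh ∩ Bianca ∩ Imani: ∅.
There is no time when everyone is free.
No common window is at least 30 minutes long.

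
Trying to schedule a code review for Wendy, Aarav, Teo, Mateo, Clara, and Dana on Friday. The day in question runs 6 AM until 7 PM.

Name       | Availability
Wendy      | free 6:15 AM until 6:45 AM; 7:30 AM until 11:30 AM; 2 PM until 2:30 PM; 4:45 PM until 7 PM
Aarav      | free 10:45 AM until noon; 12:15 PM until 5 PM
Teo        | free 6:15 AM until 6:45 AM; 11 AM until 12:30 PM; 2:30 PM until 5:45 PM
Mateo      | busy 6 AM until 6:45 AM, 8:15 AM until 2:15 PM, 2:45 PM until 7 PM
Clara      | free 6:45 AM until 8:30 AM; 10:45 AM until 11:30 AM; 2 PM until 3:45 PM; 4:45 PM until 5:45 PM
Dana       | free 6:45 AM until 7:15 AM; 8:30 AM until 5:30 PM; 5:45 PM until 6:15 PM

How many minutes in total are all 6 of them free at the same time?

0

Wendy free: 06:15-06:45, 07:30-11:30, 14:00-14:30, 16:45-19:00.
Aarav free: 10:45-12:00, 12:15-17:00.
Teo free: 06:15-06:45, 11:00-12:30, 14:30-17:45.
Mateo free: 06:45-08:15, 14:15-14:45 (invert busy blocks within the working day).
Clara free: 06:45-08:30, 10:45-11:30, 14:00-15:45, 16:45-17:45.
Dana free: 06:45-07:15, 08:30-17:30, 17:45-18:15.
Wendy ∩ Aarav: 10:45-11:30, 14:00-14:30, 16:45-17:00.
Wendy ∩ Aarav ∩ Teo: 11:00-11:30, 16:45-17:00.
Wendy ∩ Aarav ∩ Teo ∩ Mateo: ∅.
Wendy ∩ Aarav ∩ Teo ∩ Mateo ∩ Clara: ∅.
Wendy ∩ Aarav ∩ Teo ∩ Mateo ∩ Clara ∩ Dana: ∅.
There is no time when everyone is free.
There is no common window, so the total is 0 minutes.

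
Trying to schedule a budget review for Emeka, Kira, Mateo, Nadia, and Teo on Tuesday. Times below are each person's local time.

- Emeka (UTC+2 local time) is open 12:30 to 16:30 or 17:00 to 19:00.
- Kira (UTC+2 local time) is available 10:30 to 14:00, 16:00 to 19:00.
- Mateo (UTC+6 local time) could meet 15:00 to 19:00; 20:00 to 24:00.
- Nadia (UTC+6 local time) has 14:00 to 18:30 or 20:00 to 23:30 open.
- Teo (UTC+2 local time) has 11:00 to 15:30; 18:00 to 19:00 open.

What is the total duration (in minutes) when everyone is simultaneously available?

150

Emeka in UTC: 10:30-14:30, 15:00-17:00 (subtract 2h to convert from UTC+2).
Kira in UTC: 08:30-12:00, 14:00-17:00 (subtract 2h to convert from UTC+2).
Mateo in UTC: 09:00-13:00, 14:00-18:00 (subtract 6h to convert from UTC+6).
Nadia in UTC: 08:00-12:30, 14:00-17:30 (subtract 6h to convert from UTC+6).
Teo in UTC: 09:00-13:30, 16:00-17:00 (subtract 2h to convert from UTC+2).
Emeka ∩ Kira: 10:30-12:00, 14:00-14:30, 15:00-17:00.
Emeka ∩ Kira ∩ Mateo: 10:30-12:00, 14:00-14:30, 15:00-17:00.
Emeka ∩ Kira ∩ Mateo ∩ Nadia: 10:30-12:00, 14:00-14:30, 15:00-17:00.
Emeka ∩ Kira ∩ Mateo ∩ Nadia ∩ Teo: 10:30-12:00, 16:00-17:00.
Summing the common windows: 90 + 60 = 150 minutes.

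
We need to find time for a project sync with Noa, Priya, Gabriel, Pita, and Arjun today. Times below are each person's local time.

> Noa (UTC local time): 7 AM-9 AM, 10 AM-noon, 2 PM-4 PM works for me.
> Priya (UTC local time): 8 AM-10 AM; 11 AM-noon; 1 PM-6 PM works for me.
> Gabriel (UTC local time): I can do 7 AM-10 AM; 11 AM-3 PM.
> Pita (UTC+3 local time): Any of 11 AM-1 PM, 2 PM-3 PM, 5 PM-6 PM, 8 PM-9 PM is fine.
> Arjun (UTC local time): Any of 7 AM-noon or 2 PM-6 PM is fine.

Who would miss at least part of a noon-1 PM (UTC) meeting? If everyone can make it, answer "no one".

Arjun, Noa, Pita, Priya

Noa in UTC: 07:00-09:00, 10:00-12:00, 14:00-16:00.
Priya in UTC: 08:00-10:00, 11:00-12:00, 13:00-18:00.
Gabriel in UTC: 07:00-10:00, 11:00-15:00.
Pita in UTC: 08:00-10:00, 11:00-12:00, 14:00-15:00, 17:00-18:00 (subtract 3h to convert from UTC+3).
Arjun in UTC: 07:00-12:00, 14:00-18:00.
Noa: not fully free for 12:00-13:00. Priya: not fully free for 12:00-13:00. Gabriel: free for 12:00-13:00. Pita: not fully free for 12:00-13:00. Arjun: not fully free for 12:00-13:00.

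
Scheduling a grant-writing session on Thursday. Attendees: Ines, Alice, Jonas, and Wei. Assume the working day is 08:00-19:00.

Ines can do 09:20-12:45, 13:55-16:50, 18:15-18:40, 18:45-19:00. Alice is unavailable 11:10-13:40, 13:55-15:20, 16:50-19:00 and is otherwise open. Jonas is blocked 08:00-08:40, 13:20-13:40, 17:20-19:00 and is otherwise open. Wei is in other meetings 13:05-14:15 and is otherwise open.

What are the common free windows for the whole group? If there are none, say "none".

09:20-11:10, 15:20-16:50

Ines free: 09:20-12:45, 13:55-16:50, 18:15-18:40, 18:45-19:00.
Alice free: 08:00-11:10, 13:40-13:55, 15:20-16:50 (invert busy blocks within the working day).
Jonas free: 08:40-13:20, 13:40-17:20 (invert busy blocks within the working day).
Wei free: 08:00-13:05, 14:15-19:00 (invert busy blocks within the working day).
Ines ∩ Alice: 09:20-11:10, 15:20-16:50.
Ines ∩ Alice ∩ Jonas: 09:20-11:10, 15:20-16:50.
Ines ∩ Alice ∩ Jonas ∩ Wei: 09:20-11:10, 15:20-16:50.
So the common availability across everyone is 09:20-11:10, 15:20-16:50.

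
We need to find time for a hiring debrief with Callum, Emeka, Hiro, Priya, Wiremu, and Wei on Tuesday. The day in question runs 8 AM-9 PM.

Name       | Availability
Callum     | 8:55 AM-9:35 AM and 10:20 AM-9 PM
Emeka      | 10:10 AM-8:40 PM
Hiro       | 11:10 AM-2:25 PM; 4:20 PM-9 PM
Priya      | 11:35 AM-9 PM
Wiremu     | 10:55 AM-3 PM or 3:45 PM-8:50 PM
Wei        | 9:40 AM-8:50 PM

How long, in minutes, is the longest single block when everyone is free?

Callum ∩ Emeka: 10:20-20:40.
Callum ∩ Emeka ∩ Hiro: 11:10-14:25, 16:20-20:40.
Callum ∩ Emeka ∩ Hiro ∩ Priya: 11:35-14:25, 16:20-20:40.
Callum ∩ Emeka ∩ Hiro ∩ Priya ∩ Wiremu: 11:35-14:25, 16:20-20:40.
Callum ∩ Emeka ∩ Hiro ∩ Priya ∩ Wiremu ∩ Wei: 11:35-14:25, 16:20-20:40.
The longest is 16:20-20:40 at 260 minutes.

260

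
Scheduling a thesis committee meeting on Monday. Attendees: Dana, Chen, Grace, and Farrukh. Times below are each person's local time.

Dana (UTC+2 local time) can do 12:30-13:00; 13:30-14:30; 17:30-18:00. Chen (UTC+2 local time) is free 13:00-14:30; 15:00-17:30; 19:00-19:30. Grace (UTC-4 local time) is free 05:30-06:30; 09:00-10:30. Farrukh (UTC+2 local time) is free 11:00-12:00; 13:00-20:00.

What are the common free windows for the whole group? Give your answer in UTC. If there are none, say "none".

none

Dana in UTC: 10:30-11:00, 11:30-12:30, 15:30-16:00 (subtract 2h to convert from UTC+2).
Chen in UTC: 11:00-12:30, 13:00-15:30, 17:00-17:30 (subtract 2h to convert from UTC+2).
Grace in UTC: 09:30-10:30, 13:00-14:30 (add 4h to convert from UTC-4).
Farrukh in UTC: 09:00-10:00, 11:00-18:00 (subtract 2h to convert from UTC+2).
Dana ∩ Chen: 11:30-12:30.
Dana ∩ Chen ∩ Grace: ∅.
Dana ∩ Chen ∩ Grace ∩ Farrukh: ∅.
There is no time when everyone is free.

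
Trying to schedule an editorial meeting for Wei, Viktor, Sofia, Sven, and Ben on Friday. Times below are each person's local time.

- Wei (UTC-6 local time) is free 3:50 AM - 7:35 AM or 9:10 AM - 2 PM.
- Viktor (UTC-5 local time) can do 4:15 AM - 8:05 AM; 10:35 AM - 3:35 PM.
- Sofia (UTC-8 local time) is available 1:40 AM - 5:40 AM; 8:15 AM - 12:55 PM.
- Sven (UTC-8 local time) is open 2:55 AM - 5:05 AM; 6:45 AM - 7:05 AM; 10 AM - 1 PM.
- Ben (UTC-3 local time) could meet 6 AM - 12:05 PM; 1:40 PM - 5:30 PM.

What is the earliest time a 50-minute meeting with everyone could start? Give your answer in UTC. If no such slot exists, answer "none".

10:55

Wei in UTC: 09:50-13:35, 15:10-20:00 (add 6h to convert from UTC-6).
Viktor in UTC: 09:15-13:05, 15:35-20:35 (add 5h to convert from UTC-5).
Sofia in UTC: 09:40-13:40, 16:15-20:55 (add 8h to convert from UTC-8).
Sven in UTC: 10:55-13:05, 14:45-15:05, 18:00-21:00 (add 8h to convert from UTC-8).
Ben in UTC: 09:00-15:05, 16:40-20:30 (add 3h to convert from UTC-3).
Wei ∩ Viktor: 09:50-13:05, 15:35-20:00.
Wei ∩ Viktor ∩ Sofia: 09:50-13:05, 16:15-20:00.
Wei ∩ Viktor ∩ Sofia ∩ Sven: 10:55-13:05, 18:00-20:00.
Wei ∩ Viktor ∩ Sofia ∩ Sven ∩ Ben: 10:55-13:05, 18:00-20:00.
The first common window of at least 50 minutes is 10:55-13:05, so the earliest start is 10:55.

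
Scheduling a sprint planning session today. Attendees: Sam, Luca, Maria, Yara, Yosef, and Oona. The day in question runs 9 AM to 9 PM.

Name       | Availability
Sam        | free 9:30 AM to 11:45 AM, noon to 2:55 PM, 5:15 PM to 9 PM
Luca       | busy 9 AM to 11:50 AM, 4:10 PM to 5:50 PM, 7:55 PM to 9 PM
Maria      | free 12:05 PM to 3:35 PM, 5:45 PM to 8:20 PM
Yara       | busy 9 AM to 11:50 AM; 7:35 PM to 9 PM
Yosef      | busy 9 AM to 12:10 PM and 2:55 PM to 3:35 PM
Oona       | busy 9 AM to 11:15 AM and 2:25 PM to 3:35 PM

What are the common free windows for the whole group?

Sam free: 09:30-11:45, 12:00-14:55, 17:15-21:00.
Luca free: 11:50-16:10, 17:50-19:55 (invert busy blocks within the working day).
Maria free: 12:05-15:35, 17:45-20:20.
Yara free: 11:50-19:35 (invert busy blocks within the working day).
Yosef free: 12:10-14:55, 15:35-21:00 (invert busy blocks within the working day).
Oona free: 11:15-14:25, 15:35-21:00 (invert busy blocks within the working day).
Sam ∩ Luca: 12:00-14:55, 17:50-19:55.
Sam ∩ Luca ∩ Maria: 12:05-14:55, 17:50-19:55.
Sam ∩ Luca ∩ Maria ∩ Yara: 12:05-14:55, 17:50-19:35.
Sam ∩ Luca ∩ Maria ∩ Yara ∩ Yosef: 12:10-14:55, 17:50-19:35.
Sam ∩ Luca ∩ Maria ∩ Yara ∩ Yosef ∩ Oona: 12:10-14:25, 17:50-19:35.

12:10-14:25, 17:50-19:35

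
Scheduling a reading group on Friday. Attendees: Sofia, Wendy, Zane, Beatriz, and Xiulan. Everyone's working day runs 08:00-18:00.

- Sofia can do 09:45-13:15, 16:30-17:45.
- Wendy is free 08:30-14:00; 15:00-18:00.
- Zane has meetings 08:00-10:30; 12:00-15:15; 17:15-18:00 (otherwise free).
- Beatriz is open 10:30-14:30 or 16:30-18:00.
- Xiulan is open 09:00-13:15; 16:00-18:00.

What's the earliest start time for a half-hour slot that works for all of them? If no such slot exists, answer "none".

Sofia free: 09:45-13:15, 16:30-17:45.
Wendy free: 08:30-14:00, 15:00-18:00.
Zane free: 10:30-12:00, 15:15-17:15 (invert busy blocks within the working day).
Beatriz free: 10:30-14:30, 16:30-18:00.
Xiulan free: 09:00-13:15, 16:00-18:00.
Sofia ∩ Wendy: 09:45-13:15, 16:30-17:45.
Sofia ∩ Wendy ∩ Zane: 10:30-12:00, 16:30-17:15.
Sofia ∩ Wendy ∩ Zane ∩ Beatriz: 10:30-12:00, 16:30-17:15.
Sofia ∩ Wendy ∩ Zane ∩ Beatriz ∩ Xiulan: 10:30-12:00, 16:30-17:15.
The first common window of at least 30 minutes is 10:30-12:00, so the earliest start is 10:30.

10:30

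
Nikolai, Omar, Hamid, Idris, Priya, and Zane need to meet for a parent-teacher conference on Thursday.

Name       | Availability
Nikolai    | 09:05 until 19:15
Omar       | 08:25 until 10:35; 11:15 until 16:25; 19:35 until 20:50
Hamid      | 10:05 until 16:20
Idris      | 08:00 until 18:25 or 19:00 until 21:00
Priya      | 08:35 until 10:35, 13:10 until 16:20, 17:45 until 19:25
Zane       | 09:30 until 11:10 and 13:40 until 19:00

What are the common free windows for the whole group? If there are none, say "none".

Nikolai ∩ Omar: 09:05-10:35, 11:15-16:25.
Nikolai ∩ Omar ∩ Hamid: 10:05-10:35, 11:15-16:20.
Nikolai ∩ Omar ∩ Hamid ∩ Idris: 10:05-10:35, 11:15-16:20.
Nikolai ∩ Omar ∩ Hamid ∩ Idris ∩ Priya: 10:05-10:35, 13:10-16:20.
Nikolai ∩ Omar ∩ Hamid ∩ Idris ∩ Priya ∩ Zane: 10:05-10:35, 13:40-16:20.

10:05-10:35, 13:40-16:20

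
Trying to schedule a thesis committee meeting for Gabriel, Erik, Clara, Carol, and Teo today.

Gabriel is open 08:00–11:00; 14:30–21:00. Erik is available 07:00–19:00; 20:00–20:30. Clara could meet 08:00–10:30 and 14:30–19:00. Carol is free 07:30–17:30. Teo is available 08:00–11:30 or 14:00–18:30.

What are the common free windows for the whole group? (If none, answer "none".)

Gabriel ∩ Erik: 08:00-11:00, 14:30-19:00, 20:00-20:30.
Gabriel ∩ Erik ∩ Clara: 08:00-10:30, 14:30-19:00.
Gabriel ∩ Erik ∩ Clara ∩ Carol: 08:00-10:30, 14:30-17:30.
Gabriel ∩ Erik ∩ Clara ∩ Carol ∩ Teo: 08:00-10:30, 14:30-17:30.
So the common availability across everyone is 08:00-10:30, 14:30-17:30.

08:00-10:30, 14:30-17:30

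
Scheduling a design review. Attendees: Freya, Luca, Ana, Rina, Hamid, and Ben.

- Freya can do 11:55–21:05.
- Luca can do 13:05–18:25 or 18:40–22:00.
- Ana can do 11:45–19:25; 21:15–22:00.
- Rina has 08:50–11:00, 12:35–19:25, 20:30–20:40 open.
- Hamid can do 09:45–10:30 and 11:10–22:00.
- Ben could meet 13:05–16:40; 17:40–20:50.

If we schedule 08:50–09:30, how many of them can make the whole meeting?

1

Rina can make the full 08:50-09:30 slot — that's 1.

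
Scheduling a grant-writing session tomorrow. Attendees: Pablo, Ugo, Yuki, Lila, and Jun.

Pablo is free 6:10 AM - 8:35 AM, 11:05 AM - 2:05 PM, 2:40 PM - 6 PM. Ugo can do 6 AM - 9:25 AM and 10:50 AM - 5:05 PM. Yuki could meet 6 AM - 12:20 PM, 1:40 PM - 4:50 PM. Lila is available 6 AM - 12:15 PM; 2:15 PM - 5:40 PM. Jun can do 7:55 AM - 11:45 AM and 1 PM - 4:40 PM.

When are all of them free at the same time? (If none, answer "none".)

Pablo ∩ Ugo: 06:10-08:35, 11:05-14:05, 14:40-17:05.
Pablo ∩ Ugo ∩ Yuki: 06:10-08:35, 11:05-12:20, 13:40-14:05, 14:40-16:50.
Pablo ∩ Ugo ∩ Yuki ∩ Lila: 06:10-08:35, 11:05-12:15, 14:40-16:50.
Pablo ∩ Ugo ∩ Yuki ∩ Lila ∩ Jun: 07:55-08:35, 11:05-11:45, 14:40-16:40.

07:55-08:35, 11:05-11:45, 14:40-16:40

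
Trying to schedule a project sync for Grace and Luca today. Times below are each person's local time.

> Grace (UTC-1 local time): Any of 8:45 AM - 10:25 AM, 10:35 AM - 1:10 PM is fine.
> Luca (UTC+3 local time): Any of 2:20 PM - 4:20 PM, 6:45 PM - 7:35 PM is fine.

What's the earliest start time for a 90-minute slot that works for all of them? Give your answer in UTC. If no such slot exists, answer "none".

Grace in UTC: 09:45-11:25, 11:35-14:10 (add 1h to convert from UTC-1).
Luca in UTC: 11:20-13:20, 15:45-16:35 (subtract 3h to convert from UTC+3).
Grace ∩ Luca: 11:20-11:25, 11:35-13:20.
The first common window of at least 90 minutes is 11:35-13:20, so the earliest start is 11:35.

11:35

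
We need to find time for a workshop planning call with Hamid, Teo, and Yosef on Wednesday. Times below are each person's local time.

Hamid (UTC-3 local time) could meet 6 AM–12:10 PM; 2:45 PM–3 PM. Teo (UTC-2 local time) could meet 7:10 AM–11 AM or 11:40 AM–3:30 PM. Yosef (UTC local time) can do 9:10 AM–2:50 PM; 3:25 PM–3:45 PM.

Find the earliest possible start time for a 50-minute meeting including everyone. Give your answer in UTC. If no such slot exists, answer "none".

09:10

Hamid in UTC: 09:00-15:10, 17:45-18:00 (add 3h to convert from UTC-3).
Teo in UTC: 09:10-13:00, 13:40-17:30 (add 2h to convert from UTC-2).
Yosef in UTC: 09:10-14:50, 15:25-15:45.
Hamid ∩ Teo: 09:10-13:00, 13:40-15:10.
Hamid ∩ Teo ∩ Yosef: 09:10-13:00, 13:40-14:50.
The first common window of at least 50 minutes is 09:10-13:00, so the earliest start is 09:10.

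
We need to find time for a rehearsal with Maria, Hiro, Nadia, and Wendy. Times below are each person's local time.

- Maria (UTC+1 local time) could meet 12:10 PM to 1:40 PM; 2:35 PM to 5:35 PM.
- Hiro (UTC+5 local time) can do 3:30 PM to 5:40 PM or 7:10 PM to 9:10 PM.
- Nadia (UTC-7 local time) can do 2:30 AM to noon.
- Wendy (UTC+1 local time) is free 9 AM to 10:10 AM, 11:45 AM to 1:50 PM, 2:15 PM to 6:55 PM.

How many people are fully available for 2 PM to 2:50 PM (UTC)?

3

Maria in UTC: 11:10-12:40, 13:35-16:35 (subtract 1h to convert from UTC+1).
Hiro in UTC: 10:30-12:40, 14:10-16:10 (subtract 5h to convert from UTC+5).
Nadia in UTC: 09:30-19:00 (add 7h to convert from UTC-7).
Wendy in UTC: 08:00-09:10, 10:45-12:50, 13:15-17:55 (subtract 1h to convert from UTC+1).
Maria, Nadia, and Wendy can make the full 14:00-14:50 slot — that's 3.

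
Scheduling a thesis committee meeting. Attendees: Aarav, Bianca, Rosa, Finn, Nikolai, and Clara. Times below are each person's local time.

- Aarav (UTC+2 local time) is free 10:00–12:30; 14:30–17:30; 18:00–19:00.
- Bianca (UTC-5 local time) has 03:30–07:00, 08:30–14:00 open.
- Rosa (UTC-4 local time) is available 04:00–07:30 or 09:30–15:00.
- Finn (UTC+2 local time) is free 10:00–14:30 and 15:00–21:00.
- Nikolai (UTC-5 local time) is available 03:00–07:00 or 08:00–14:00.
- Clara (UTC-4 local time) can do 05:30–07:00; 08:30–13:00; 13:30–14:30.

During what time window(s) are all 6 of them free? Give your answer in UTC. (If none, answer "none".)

09:30-10:30, 13:30-15:30, 16:00-17:00

Aarav in UTC: 08:00-10:30, 12:30-15:30, 16:00-17:00 (subtract 2h to convert from UTC+2).
Bianca in UTC: 08:30-12:00, 13:30-19:00 (add 5h to convert from UTC-5).
Rosa in UTC: 08:00-11:30, 13:30-19:00 (add 4h to convert from UTC-4).
Finn in UTC: 08:00-12:30, 13:00-19:00 (subtract 2h to convert from UTC+2).
Nikolai in UTC: 08:00-12:00, 13:00-19:00 (add 5h to convert from UTC-5).
Clara in UTC: 09:30-11:00, 12:30-17:00, 17:30-18:30 (add 4h to convert from UTC-4).
Aarav ∩ Bianca: 08:30-10:30, 13:30-15:30, 16:00-17:00.
Aarav ∩ Bianca ∩ Rosa: 08:30-10:30, 13:30-15:30, 16:00-17:00.
Aarav ∩ Bianca ∩ Rosa ∩ Finn: 08:30-10:30, 13:30-15:30, 16:00-17:00.
Aarav ∩ Bianca ∩ Rosa ∩ Finn ∩ Nikolai: 08:30-10:30, 13:30-15:30, 16:00-17:00.
Aarav ∩ Bianca ∩ Rosa ∩ Finn ∩ Nikolai ∩ Clara: 09:30-10:30, 13:30-15:30, 16:00-17:00.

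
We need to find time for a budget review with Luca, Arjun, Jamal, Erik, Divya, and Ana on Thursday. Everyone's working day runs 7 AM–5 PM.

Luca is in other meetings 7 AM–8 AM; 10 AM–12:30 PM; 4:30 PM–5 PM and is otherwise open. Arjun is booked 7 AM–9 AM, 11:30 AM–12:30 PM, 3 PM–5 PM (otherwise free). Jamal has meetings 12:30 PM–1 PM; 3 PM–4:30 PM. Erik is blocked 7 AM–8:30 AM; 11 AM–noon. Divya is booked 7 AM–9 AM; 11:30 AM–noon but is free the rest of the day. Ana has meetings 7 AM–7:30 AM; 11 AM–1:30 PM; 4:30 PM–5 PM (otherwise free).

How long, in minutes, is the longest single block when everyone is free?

Luca free: 08:00-10:00, 12:30-16:30 (invert busy blocks within the working day).
Arjun free: 09:00-11:30, 12:30-15:00 (invert busy blocks within the working day).
Jamal free: 07:00-12:30, 13:00-15:00, 16:30-17:00 (invert busy blocks within the working day).
Erik free: 08:30-11:00, 12:00-17:00 (invert busy blocks within the working day).
Divya free: 09:00-11:30, 12:00-17:00 (invert busy blocks within the working day).
Ana free: 07:30-11:00, 13:30-16:30 (invert busy blocks within the working day).
Luca ∩ Arjun: 09:00-10:00, 12:30-15:00.
Luca ∩ Arjun ∩ Jamal: 09:00-10:00, 13:00-15:00.
Luca ∩ Arjun ∩ Jamal ∩ Erik: 09:00-10:00, 13:00-15:00.
Luca ∩ Arjun ∩ Jamal ∩ Erik ∩ Divya: 09:00-10:00, 13:00-15:00.
Luca ∩ Arjun ∩ Jamal ∩ Erik ∩ Divya ∩ Ana: 09:00-10:00, 13:30-15:00.
The longest is 13:30-15:00 at 90 minutes.

90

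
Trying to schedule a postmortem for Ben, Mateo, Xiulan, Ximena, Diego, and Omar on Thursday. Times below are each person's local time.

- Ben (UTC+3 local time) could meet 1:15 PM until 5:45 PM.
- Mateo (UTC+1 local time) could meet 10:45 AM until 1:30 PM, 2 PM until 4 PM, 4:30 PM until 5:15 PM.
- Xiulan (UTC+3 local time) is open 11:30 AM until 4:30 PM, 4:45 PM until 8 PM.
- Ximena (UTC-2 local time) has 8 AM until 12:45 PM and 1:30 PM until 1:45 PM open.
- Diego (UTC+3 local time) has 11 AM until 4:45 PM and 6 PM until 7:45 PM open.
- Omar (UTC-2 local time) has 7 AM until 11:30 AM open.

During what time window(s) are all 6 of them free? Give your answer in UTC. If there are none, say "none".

Ben in UTC: 10:15-14:45 (subtract 3h to convert from UTC+3).
Mateo in UTC: 09:45-12:30, 13:00-15:00, 15:30-16:15 (subtract 1h to convert from UTC+1).
Xiulan in UTC: 08:30-13:30, 13:45-17:00 (subtract 3h to convert from UTC+3).
Ximena in UTC: 10:00-14:45, 15:30-15:45 (add 2h to convert from UTC-2).
Diego in UTC: 08:00-13:45, 15:00-16:45 (subtract 3h to convert from UTC+3).
Omar in UTC: 09:00-13:30 (add 2h to convert from UTC-2).
Ben ∩ Mateo: 10:15-12:30, 13:00-14:45.
Ben ∩ Mateo ∩ Xiulan: 10:15-12:30, 13:00-13:30, 13:45-14:45.
Ben ∩ Mateo ∩ Xiulan ∩ Ximena: 10:15-12:30, 13:00-13:30, 13:45-14:45.
Ben ∩ Mateo ∩ Xiulan ∩ Ximena ∩ Diego: 10:15-12:30, 13:00-13:30.
Ben ∩ Mateo ∩ Xiulan ∩ Ximena ∩ Diego ∩ Omar: 10:15-12:30, 13:00-13:30.
So the common availability across everyone is 10:15-12:30, 13:00-13:30.

10:15-12:30, 13:00-13:30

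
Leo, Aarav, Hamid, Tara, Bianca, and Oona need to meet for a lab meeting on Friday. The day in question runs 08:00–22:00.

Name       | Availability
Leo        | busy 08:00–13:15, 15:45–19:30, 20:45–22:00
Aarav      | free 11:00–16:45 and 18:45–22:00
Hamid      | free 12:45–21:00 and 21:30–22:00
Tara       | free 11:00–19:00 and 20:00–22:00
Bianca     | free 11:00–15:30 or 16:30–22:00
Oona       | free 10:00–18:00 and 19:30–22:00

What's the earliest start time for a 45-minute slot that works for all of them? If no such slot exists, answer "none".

Leo free: 13:15-15:45, 19:30-20:45 (invert busy blocks within the working day).
Aarav free: 11:00-16:45, 18:45-22:00.
Hamid free: 12:45-21:00, 21:30-22:00.
Tara free: 11:00-19:00, 20:00-22:00.
Bianca free: 11:00-15:30, 16:30-22:00.
Oona free: 10:00-18:00, 19:30-22:00.
Leo ∩ Aarav: 13:15-15:45, 19:30-20:45.
Leo ∩ Aarav ∩ Hamid: 13:15-15:45, 19:30-20:45.
Leo ∩ Aarav ∩ Hamid ∩ Tara: 13:15-15:45, 20:00-20:45.
Leo ∩ Aarav ∩ Hamid ∩ Tara ∩ Bianca: 13:15-15:30, 20:00-20:45.
Leo ∩ Aarav ∩ Hamid ∩ Tara ∩ Bianca ∩ Oona: 13:15-15:30, 20:00-20:45.
The first common window of at least 45 minutes is 13:15-15:30, so the earliest start is 13:15.

13:15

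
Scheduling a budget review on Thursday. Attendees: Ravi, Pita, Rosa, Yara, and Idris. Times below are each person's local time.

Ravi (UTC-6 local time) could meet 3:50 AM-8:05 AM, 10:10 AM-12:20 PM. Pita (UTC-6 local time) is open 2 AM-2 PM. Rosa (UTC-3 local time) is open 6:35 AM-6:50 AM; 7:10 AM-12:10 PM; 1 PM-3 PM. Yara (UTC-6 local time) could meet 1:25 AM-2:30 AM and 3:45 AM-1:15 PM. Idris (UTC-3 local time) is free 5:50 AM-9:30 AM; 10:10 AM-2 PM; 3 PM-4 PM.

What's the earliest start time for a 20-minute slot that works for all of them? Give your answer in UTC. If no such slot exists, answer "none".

Ravi in UTC: 09:50-14:05, 16:10-18:20 (add 6h to convert from UTC-6).
Pita in UTC: 08:00-20:00 (add 6h to convert from UTC-6).
Rosa in UTC: 09:35-09:50, 10:10-15:10, 16:00-18:00 (add 3h to convert from UTC-3).
Yara in UTC: 07:25-08:30, 09:45-19:15 (add 6h to convert from UTC-6).
Idris in UTC: 08:50-12:30, 13:10-17:00, 18:00-19:00 (add 3h to convert from UTC-3).
Ravi ∩ Pita: 09:50-14:05, 16:10-18:20.
Ravi ∩ Pita ∩ Rosa: 10:10-14:05, 16:10-18:00.
Ravi ∩ Pita ∩ Rosa ∩ Yara: 10:10-14:05, 16:10-18:00.
Ravi ∩ Pita ∩ Rosa ∩ Yara ∩ Idris: 10:10-12:30, 13:10-14:05, 16:10-17:00.
The first common window of at least 20 minutes is 10:10-12:30, so the earliest start is 10:10.

10:10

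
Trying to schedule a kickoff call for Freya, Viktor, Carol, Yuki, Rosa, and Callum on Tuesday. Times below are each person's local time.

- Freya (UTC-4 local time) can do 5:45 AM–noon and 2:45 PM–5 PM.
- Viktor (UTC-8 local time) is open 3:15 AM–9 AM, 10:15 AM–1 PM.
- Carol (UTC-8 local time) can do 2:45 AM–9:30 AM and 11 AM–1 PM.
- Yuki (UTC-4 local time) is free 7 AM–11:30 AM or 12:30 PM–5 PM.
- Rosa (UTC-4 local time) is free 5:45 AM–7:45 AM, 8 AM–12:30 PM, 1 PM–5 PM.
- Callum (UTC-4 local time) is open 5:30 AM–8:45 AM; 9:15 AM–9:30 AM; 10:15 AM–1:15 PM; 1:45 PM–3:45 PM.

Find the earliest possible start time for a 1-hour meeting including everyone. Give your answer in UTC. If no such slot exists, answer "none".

14:15

Freya in UTC: 09:45-16:00, 18:45-21:00 (add 4h to convert from UTC-4).
Viktor in UTC: 11:15-17:00, 18:15-21:00 (add 8h to convert from UTC-8).
Carol in UTC: 10:45-17:30, 19:00-21:00 (add 8h to convert from UTC-8).
Yuki in UTC: 11:00-15:30, 16:30-21:00 (add 4h to convert from UTC-4).
Rosa in UTC: 09:45-11:45, 12:00-16:30, 17:00-21:00 (add 4h to convert from UTC-4).
Callum in UTC: 09:30-12:45, 13:15-13:30, 14:15-17:15, 17:45-19:45 (add 4h to convert from UTC-4).
Freya ∩ Viktor: 11:15-16:00, 18:45-21:00.
Freya ∩ Viktor ∩ Carol: 11:15-16:00, 19:00-21:00.
Freya ∩ Viktor ∩ Carol ∩ Yuki: 11:15-15:30, 19:00-21:00.
Freya ∩ Viktor ∩ Carol ∩ Yuki ∩ Rosa: 11:15-11:45, 12:00-15:30, 19:00-21:00.
Freya ∩ Viktor ∩ Carol ∩ Yuki ∩ Rosa ∩ Callum: 11:15-11:45, 12:00-12:45, 13:15-13:30, 14:15-15:30, 19:00-19:45.
Those are the intersection windows.
The first common window of at least 60 minutes is 14:15-15:30, so the earliest start is 14:15.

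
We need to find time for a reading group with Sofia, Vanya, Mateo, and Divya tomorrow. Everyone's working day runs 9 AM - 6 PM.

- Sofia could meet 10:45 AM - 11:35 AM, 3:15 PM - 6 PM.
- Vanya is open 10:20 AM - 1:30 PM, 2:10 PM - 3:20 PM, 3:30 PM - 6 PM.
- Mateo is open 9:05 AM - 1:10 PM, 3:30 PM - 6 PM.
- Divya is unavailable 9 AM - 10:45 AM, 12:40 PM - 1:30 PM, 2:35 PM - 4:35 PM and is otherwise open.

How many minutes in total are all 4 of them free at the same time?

135

Sofia free: 10:45-11:35, 15:15-18:00.
Vanya free: 10:20-13:30, 14:10-15:20, 15:30-18:00.
Mateo free: 09:05-13:10, 15:30-18:00.
Divya free: 10:45-12:40, 13:30-14:35, 16:35-18:00 (invert busy blocks within the working day).
Sofia ∩ Vanya: 10:45-11:35, 15:15-15:20, 15:30-18:00.
Sofia ∩ Vanya ∩ Mateo: 10:45-11:35, 15:30-18:00.
Sofia ∩ Vanya ∩ Mateo ∩ Divya: 10:45-11:35, 16:35-18:00.
Those are the intersection windows.
Summing the common windows: 50 + 85 = 135 minutes.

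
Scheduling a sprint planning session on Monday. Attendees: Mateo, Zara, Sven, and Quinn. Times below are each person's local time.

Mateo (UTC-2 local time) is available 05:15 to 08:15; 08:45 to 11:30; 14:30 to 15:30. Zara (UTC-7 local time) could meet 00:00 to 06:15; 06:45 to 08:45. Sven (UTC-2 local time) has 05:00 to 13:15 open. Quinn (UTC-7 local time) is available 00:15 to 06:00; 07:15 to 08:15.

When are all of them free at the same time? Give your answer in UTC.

07:15-10:15, 10:45-13:00

Mateo in UTC: 07:15-10:15, 10:45-13:30, 16:30-17:30 (add 2h to convert from UTC-2).
Zara in UTC: 07:00-13:15, 13:45-15:45 (add 7h to convert from UTC-7).
Sven in UTC: 07:00-15:15 (add 2h to convert from UTC-2).
Quinn in UTC: 07:15-13:00, 14:15-15:15 (add 7h to convert from UTC-7).
Mateo ∩ Zara: 07:15-10:15, 10:45-13:15.
Mateo ∩ Zara ∩ Sven: 07:15-10:15, 10:45-13:15.
Mateo ∩ Zara ∩ Sven ∩ Quinn: 07:15-10:15, 10:45-13:00.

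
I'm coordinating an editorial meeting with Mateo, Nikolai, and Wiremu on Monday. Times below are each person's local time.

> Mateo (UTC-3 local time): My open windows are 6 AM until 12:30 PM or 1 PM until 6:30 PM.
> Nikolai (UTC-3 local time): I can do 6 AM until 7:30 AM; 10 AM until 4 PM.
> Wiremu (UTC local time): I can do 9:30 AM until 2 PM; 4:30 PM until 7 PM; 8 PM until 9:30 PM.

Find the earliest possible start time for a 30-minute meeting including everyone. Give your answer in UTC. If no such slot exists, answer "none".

Mateo in UTC: 09:00-15:30, 16:00-21:30 (add 3h to convert from UTC-3).
Nikolai in UTC: 09:00-10:30, 13:00-19:00 (add 3h to convert from UTC-3).
Wiremu in UTC: 09:30-14:00, 16:30-19:00, 20:00-21:30.
Mateo ∩ Nikolai: 09:00-10:30, 13:00-15:30, 16:00-19:00.
Mateo ∩ Nikolai ∩ Wiremu: 09:30-10:30, 13:00-14:00, 16:30-19:00.
Those are the intersection windows.
The first common window of at least 30 minutes is 09:30-10:30, so the earliest start is 09:30.

09:30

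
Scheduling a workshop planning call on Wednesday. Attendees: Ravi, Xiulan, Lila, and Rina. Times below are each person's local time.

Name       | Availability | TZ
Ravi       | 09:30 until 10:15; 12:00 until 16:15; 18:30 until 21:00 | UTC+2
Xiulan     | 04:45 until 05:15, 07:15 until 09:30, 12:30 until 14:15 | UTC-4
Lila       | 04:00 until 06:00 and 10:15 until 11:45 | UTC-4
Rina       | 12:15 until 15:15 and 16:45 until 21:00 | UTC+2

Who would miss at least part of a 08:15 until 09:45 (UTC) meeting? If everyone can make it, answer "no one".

Ravi, Rina, Xiulan

Ravi in UTC: 07:30-08:15, 10:00-14:15, 16:30-19:00 (subtract 2h to convert from UTC+2).
Xiulan in UTC: 08:45-09:15, 11:15-13:30, 16:30-18:15 (add 4h to convert from UTC-4).
Lila in UTC: 08:00-10:00, 14:15-15:45 (add 4h to convert from UTC-4).
Rina in UTC: 10:15-13:15, 14:45-19:00 (subtract 2h to convert from UTC+2).
Ravi: not fully free for 08:15-09:45. Xiulan: not fully free for 08:15-09:45. Lila: free for 08:15-09:45. Rina: not fully free for 08:15-09:45.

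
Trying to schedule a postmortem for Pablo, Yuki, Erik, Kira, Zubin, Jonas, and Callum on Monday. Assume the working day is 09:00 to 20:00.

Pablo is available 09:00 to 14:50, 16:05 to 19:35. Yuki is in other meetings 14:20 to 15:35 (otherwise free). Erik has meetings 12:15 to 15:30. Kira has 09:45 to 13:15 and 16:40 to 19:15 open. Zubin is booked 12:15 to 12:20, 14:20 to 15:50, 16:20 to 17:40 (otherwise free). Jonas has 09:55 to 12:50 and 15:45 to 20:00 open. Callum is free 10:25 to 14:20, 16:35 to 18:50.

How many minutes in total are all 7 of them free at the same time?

180

Pablo free: 09:00-14:50, 16:05-19:35.
Yuki free: 09:00-14:20, 15:35-20:00 (invert busy blocks within the working day).
Erik free: 09:00-12:15, 15:30-20:00 (invert busy blocks within the working day).
Kira free: 09:45-13:15, 16:40-19:15.
Zubin free: 09:00-12:15, 12:20-14:20, 15:50-16:20, 17:40-20:00 (invert busy blocks within the working day).
Jonas free: 09:55-12:50, 15:45-20:00.
Callum free: 10:25-14:20, 16:35-18:50.
Pablo ∩ Yuki: 09:00-14:20, 16:05-19:35.
Pablo ∩ Yuki ∩ Erik: 09:00-12:15, 16:05-19:35.
Pablo ∩ Yuki ∩ Erik ∩ Kira: 09:45-12:15, 16:40-19:15.
Pablo ∩ Yuki ∩ Erik ∩ Kira ∩ Zubin: 09:45-12:15, 17:40-19:15.
Pablo ∩ Yuki ∩ Erik ∩ Kira ∩ Zubin ∩ Jonas: 09:55-12:15, 17:40-19:15.
Pablo ∩ Yuki ∩ Erik ∩ Kira ∩ Zubin ∩ Jonas ∩ Callum: 10:25-12:15, 17:40-18:50.
So the common availability across everyone is 10:25-12:15, 17:40-18:50.
Summing the common windows: 110 + 70 = 180 minutes.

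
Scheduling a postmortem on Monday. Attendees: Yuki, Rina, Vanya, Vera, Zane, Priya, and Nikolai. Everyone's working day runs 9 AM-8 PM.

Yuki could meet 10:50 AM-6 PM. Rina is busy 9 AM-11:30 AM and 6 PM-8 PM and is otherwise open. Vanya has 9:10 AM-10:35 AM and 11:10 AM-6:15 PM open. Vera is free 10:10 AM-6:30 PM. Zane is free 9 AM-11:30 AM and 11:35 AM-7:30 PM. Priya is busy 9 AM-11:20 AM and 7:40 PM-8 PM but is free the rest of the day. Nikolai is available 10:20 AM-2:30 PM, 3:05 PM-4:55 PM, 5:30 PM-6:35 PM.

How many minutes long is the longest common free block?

175

Yuki free: 10:50-18:00.
Rina free: 11:30-18:00 (invert busy blocks within the working day).
Vanya free: 09:10-10:35, 11:10-18:15.
Vera free: 10:10-18:30.
Zane free: 09:00-11:30, 11:35-19:30.
Priya free: 11:20-19:40 (invert busy blocks within the working day).
Nikolai free: 10:20-14:30, 15:05-16:55, 17:30-18:35.
Yuki ∩ Rina: 11:30-18:00.
Yuki ∩ Rina ∩ Vanya: 11:30-18:00.
Yuki ∩ Rina ∩ Vanya ∩ Vera: 11:30-18:00.
Yuki ∩ Rina ∩ Vanya ∩ Vera ∩ Zane: 11:35-18:00.
Yuki ∩ Rina ∩ Vanya ∩ Vera ∩ Zane ∩ Priya: 11:35-18:00.
Yuki ∩ Rina ∩ Vanya ∩ Vera ∩ Zane ∩ Priya ∩ Nikolai: 11:35-14:30, 15:05-16:55, 17:30-18:00.
The longest is 11:35-14:30 at 175 minutes.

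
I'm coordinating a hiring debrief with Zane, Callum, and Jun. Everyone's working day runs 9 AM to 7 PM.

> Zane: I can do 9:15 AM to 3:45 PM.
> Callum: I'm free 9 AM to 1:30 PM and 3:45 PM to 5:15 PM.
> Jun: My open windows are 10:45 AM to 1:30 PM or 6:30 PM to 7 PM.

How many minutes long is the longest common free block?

165

Zane ∩ Callum: 09:15-13:30.
Zane ∩ Callum ∩ Jun: 10:45-13:30.
Those are the intersection windows.
The longest is 10:45-13:30 at 165 minutes.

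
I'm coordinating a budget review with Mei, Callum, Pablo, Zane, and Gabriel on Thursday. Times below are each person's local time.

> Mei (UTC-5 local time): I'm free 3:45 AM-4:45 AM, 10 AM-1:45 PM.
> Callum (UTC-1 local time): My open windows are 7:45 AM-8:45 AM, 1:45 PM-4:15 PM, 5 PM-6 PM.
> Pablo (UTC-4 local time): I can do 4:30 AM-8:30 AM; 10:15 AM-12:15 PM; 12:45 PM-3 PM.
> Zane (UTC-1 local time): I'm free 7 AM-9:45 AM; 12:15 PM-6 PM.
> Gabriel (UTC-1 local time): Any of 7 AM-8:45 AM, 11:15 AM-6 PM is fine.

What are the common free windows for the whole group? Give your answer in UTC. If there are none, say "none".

Mei in UTC: 08:45-09:45, 15:00-18:45 (add 5h to convert from UTC-5).
Callum in UTC: 08:45-09:45, 14:45-17:15, 18:00-19:00 (add 1h to convert from UTC-1).
Pablo in UTC: 08:30-12:30, 14:15-16:15, 16:45-19:00 (add 4h to convert from UTC-4).
Zane in UTC: 08:00-10:45, 13:15-19:00 (add 1h to convert from UTC-1).
Gabriel in UTC: 08:00-09:45, 12:15-19:00 (add 1h to convert from UTC-1).
Mei ∩ Callum: 08:45-09:45, 15:00-17:15, 18:00-18:45.
Mei ∩ Callum ∩ Pablo: 08:45-09:45, 15:00-16:15, 16:45-17:15, 18:00-18:45.
Mei ∩ Callum ∩ Pablo ∩ Zane: 08:45-09:45, 15:00-16:15, 16:45-17:15, 18:00-18:45.
Mei ∩ Callum ∩ Pablo ∩ Zane ∩ Gabriel: 08:45-09:45, 15:00-16:15, 16:45-17:15, 18:00-18:45.
So the common availability across everyone is 08:45-09:45, 15:00-16:15, 16:45-17:15, 18:00-18:45.

08:45-09:45, 15:00-16:15, 16:45-17:15, 18:00-18:45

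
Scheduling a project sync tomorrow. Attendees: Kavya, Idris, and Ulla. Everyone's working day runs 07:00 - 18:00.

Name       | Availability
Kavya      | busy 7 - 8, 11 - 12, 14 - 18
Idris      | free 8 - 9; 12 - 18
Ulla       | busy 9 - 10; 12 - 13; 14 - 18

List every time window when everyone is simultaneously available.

Kavya free: 08:00-11:00, 12:00-14:00 (invert busy blocks within the working day).
Idris free: 08:00-09:00, 12:00-18:00.
Ulla free: 07:00-09:00, 10:00-12:00, 13:00-14:00 (invert busy blocks within the working day).
Kavya ∩ Idris: 08:00-09:00, 12:00-14:00.
Kavya ∩ Idris ∩ Ulla: 08:00-09:00, 13:00-14:00.

08:00-09:00, 13:00-14:00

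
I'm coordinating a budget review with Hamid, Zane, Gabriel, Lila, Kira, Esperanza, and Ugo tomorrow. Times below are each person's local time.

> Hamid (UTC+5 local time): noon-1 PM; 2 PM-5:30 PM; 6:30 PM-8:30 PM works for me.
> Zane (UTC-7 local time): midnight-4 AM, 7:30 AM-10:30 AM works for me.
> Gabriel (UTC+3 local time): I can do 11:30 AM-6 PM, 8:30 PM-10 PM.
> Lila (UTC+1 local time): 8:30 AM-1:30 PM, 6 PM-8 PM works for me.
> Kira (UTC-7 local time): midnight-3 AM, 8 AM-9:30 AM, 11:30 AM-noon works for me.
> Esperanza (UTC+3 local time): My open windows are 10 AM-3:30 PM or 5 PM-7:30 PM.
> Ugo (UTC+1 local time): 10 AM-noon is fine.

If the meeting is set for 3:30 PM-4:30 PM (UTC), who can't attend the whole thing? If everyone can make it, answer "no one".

Gabriel, Hamid, Lila, Ugo

Hamid in UTC: 07:00-08:00, 09:00-12:30, 13:30-15:30 (subtract 5h to convert from UTC+5).
Zane in UTC: 07:00-11:00, 14:30-17:30 (add 7h to convert from UTC-7).
Gabriel in UTC: 08:30-15:00, 17:30-19:00 (subtract 3h to convert from UTC+3).
Lila in UTC: 07:30-12:30, 17:00-19:00 (subtract 1h to convert from UTC+1).
Kira in UTC: 07:00-10:00, 15:00-16:30, 18:30-19:00 (add 7h to convert from UTC-7).
Esperanza in UTC: 07:00-12:30, 14:00-16:30 (subtract 3h to convert from UTC+3).
Ugo in UTC: 09:00-11:00 (subtract 1h to convert from UTC+1).
Hamid: not fully free for 15:30-16:30. Zane: free for 15:30-16:30. Gabriel: not fully free for 15:30-16:30. Lila: not fully free for 15:30-16:30. Kira: free for 15:30-16:30. Esperanza: free for 15:30-16:30. Ugo: not fully free for 15:30-16:30.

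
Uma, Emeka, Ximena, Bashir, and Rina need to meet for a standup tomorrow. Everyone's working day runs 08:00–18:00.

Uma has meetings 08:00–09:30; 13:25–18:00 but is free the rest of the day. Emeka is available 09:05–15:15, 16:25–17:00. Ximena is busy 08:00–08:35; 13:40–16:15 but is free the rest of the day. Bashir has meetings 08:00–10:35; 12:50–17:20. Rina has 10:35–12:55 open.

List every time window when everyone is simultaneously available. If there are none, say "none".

10:35-12:50

Uma free: 09:30-13:25 (invert busy blocks within the working day).
Emeka free: 09:05-15:15, 16:25-17:00.
Ximena free: 08:35-13:40, 16:15-18:00 (invert busy blocks within the working day).
Bashir free: 10:35-12:50, 17:20-18:00 (invert busy blocks within the working day).
Rina free: 10:35-12:55.
Uma ∩ Emeka: 09:30-13:25.
Uma ∩ Emeka ∩ Ximena: 09:30-13:25.
Uma ∩ Emeka ∩ Ximena ∩ Bashir: 10:35-12:50.
Uma ∩ Emeka ∩ Ximena ∩ Bashir ∩ Rina: 10:35-12:50.
So the common availability across everyone is 10:35-12:50.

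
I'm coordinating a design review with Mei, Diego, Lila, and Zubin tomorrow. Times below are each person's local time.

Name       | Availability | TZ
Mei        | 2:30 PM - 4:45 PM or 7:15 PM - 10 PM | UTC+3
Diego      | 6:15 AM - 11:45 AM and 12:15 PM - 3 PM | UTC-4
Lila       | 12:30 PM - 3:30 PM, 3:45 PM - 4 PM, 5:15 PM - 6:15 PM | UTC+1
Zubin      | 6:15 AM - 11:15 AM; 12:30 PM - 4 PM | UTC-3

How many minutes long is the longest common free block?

Mei in UTC: 11:30-13:45, 16:15-19:00 (subtract 3h to convert from UTC+3).
Diego in UTC: 10:15-15:45, 16:15-19:00 (add 4h to convert from UTC-4).
Lila in UTC: 11:30-14:30, 14:45-15:00, 16:15-17:15 (subtract 1h to convert from UTC+1).
Zubin in UTC: 09:15-14:15, 15:30-19:00 (add 3h to convert from UTC-3).
Mei ∩ Diego: 11:30-13:45, 16:15-19:00.
Mei ∩ Diego ∩ Lila: 11:30-13:45, 16:15-17:15.
Mei ∩ Diego ∩ Lila ∩ Zubin: 11:30-13:45, 16:15-17:15.
The longest is 11:30-13:45 at 135 minutes.

135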